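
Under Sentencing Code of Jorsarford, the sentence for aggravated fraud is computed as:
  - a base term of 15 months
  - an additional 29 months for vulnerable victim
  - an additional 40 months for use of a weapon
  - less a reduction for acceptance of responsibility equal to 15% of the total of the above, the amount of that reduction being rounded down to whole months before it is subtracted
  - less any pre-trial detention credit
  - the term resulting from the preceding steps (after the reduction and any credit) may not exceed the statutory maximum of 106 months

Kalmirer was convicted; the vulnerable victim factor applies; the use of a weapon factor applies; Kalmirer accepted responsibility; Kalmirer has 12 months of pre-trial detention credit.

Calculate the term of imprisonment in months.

60 months

Vulnerable victim enhancement: +29 months
Use of a weapon enhancement: +40 months
Adjusted term: 15 months + 29 months + 40 months = 84 months
Acceptance of responsibility reduction: 15% of 84 months = 12 months (rounded down)
After reduction: 84 − 12 = 72 months
Less pre-trial detention credit: 72 months − 12 months = 60 months
Cap at 106 months: 60 months is within the cap, no reduction.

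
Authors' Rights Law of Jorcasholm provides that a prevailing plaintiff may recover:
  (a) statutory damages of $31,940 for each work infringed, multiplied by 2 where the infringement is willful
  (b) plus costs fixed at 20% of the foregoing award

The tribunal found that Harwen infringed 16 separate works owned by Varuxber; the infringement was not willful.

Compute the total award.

$613,248

Statutory damages: 16 × $31,940 = $511,040
Infringement not willful: no ×2 enhancement.
Costs: 20% of $511,040 = $102,208
Award plus costs: $511,040 + $102,208 = $613,248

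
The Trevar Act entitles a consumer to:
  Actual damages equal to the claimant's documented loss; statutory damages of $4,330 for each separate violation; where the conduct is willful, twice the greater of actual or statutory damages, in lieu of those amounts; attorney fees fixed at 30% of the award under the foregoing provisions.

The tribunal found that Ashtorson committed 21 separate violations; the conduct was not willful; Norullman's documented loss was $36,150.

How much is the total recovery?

$165,204

Statutory damages: 21 × $4,330 = $90,930
Conduct not willful: the in-lieu enhancement does not apply.
Actual plus statutory damages: $36,150 + $90,930 = $127,080
Attorney fees: 30% of $127,080 = $38,124
Total recovery: $127,080 + $38,124 = $165,204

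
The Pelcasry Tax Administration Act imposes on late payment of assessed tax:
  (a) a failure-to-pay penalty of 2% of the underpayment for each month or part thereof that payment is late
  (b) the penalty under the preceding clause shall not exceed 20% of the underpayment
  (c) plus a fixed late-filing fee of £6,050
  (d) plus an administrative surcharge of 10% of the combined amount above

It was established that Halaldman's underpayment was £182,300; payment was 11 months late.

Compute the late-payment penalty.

Accrued rate: 2% × 11 = 22%, capped at 20% → 20%
Failure-to-pay penalty: 20% of £182,300 = £36,460
Penalty before surcharge: £36,460 + £6,050 = £42,510
Administrative surcharge: 10% of £42,510 = £4,251
Total penalty: £42,510 + £4,251 = £46,761

£46,761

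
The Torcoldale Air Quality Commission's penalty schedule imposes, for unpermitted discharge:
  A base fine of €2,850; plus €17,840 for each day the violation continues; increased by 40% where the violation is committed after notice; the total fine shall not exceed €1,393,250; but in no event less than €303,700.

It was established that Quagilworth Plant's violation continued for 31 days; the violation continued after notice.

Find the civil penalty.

€778,246

Per-day component: 31 × €17,840 = €553,040
Base plus per-day: €2,850 + €553,040 = €555,890
Enhancement: 40% of €555,890 = €222,356
Enhanced fine: €555,890 + €222,356 = €778,246
Cap at €1,393,250: €778,246 is within the cap, no reduction.
Minimum €303,700: €778,246 meets the minimum, no increase.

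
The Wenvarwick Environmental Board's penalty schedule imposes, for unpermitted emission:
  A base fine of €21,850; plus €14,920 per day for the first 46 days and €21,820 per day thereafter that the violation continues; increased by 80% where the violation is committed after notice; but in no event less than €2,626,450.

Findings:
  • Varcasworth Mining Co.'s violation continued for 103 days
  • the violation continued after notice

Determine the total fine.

First 46 days: 46 × €14,920 = €686,320
Remaining days: (103 − 46) × €21,820 = €1,243,740
Per-day component: €686,320 + €1,243,740 = €1,930,060
Base plus per-day: €21,850 + €1,930,060 = €1,951,910
Enhancement: 80% of €1,951,910 = €1,561,528
Enhanced fine: €1,951,910 + €1,561,528 = €3,513,438
Minimum €2,626,450: €3,513,438 meets the minimum, no increase.

€3,513,438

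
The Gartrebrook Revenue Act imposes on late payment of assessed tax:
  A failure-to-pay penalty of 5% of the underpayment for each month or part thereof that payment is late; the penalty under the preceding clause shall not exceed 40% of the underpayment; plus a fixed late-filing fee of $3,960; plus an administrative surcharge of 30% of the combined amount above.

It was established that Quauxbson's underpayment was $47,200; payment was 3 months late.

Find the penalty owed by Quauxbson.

$14,352

Accrued rate: 5% × 3 = 15%, capped at 40% → 15%
Failure-to-pay penalty: 15% of $47,200 = $7,080
Penalty before surcharge: $7,080 + $3,960 = $11,040
Administrative surcharge: 30% of $11,040 = $3,312
Total penalty: $11,040 + $3,312 = $14,352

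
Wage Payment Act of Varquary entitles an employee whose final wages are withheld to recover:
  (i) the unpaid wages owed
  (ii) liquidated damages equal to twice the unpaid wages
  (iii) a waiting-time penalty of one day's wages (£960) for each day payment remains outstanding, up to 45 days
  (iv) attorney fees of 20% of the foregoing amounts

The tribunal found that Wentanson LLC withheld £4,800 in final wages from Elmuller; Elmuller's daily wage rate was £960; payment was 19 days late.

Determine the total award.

Doubled: 2 × £4,800 = £9,600
Penalty days: min(19, 45) = 19
Waiting-time penalty: 19 × £960 = £18,240
Subtotal: £4,800 + £9,600 + £18,240 = £32,640
Attorney fees: 20% of £32,640 = £6,528
Total award: £32,640 + £6,528 = £39,168

£39,168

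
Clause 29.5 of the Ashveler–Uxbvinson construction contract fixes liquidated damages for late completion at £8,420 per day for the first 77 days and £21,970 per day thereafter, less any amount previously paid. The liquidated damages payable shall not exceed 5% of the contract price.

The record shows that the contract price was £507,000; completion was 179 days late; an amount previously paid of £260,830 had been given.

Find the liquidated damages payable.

£25,350

First 77 days: 77 × £8,420 = £648,340
Remaining days: (179 − 77) × £21,970 = £2,240,940
Accrued per-day damages: £648,340 + £2,240,940 = £2,889,280
Less amount previously paid: £2,889,280 − £260,830 = £2,628,450
Cap: 5% of £507,000 = £25,350
Cap at £25,350: £2,628,450 exceeds the cap → £25,350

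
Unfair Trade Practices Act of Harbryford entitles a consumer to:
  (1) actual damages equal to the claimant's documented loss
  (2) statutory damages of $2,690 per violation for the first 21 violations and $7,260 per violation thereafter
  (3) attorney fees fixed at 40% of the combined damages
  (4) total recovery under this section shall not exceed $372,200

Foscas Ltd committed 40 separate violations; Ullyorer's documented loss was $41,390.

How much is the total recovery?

$330,148

First 21 violations: 21 × $2,690 = $56,490
Remaining violations: (40 − 21) × $7,260 = $137,940
Statutory damages: $56,490 + $137,940 = $194,430
Combined damages: $41,390 + $194,430 = $235,820
Attorney fees: 40% of $235,820 = $94,328
Total before cap: $235,820 + $94,328 = $330,148
Cap at $372,200: $330,148 is within the cap, no reduction.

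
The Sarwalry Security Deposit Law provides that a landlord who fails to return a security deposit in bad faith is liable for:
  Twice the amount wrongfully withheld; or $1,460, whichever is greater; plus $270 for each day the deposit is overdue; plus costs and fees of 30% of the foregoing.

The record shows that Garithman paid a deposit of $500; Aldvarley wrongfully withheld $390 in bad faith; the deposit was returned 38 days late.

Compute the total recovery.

$15,236

Doubled: 2 × $390 = $780
Minimum $1,460: $780 is below the minimum → $1,460
Late-return penalty: 38 × $270 = $10,260
Damages plus late penalty: $1,460 + $10,260 = $11,720
Costs and fees: 30% of $11,720 = $3,516
Total recovery: $11,720 + $3,516 = $15,236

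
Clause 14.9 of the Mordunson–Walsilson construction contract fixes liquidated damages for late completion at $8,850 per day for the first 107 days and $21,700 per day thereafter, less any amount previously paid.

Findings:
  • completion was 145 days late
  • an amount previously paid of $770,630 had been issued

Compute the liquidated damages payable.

Liquidated damages: $1,000,920

First 107 days: 107 × $8,850 = $946,950
Remaining days: (145 − 107) × $21,700 = $824,600
Accrued per-day damages: $946,950 + $824,600 = $1,771,550
Less amount previously paid: $1,771,550 − $770,630 = $1,000,920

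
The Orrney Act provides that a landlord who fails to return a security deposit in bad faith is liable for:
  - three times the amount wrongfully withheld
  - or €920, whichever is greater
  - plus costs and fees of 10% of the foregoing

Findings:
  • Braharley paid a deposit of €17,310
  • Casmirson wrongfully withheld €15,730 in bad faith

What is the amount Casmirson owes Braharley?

€51,909

Trebled: 3 × €15,730 = €47,190
Minimum €920: €47,190 meets the minimum, no increase.
Costs and fees: 10% of €47,190 = €4,719
Total recovery: €47,190 + €4,719 = €51,909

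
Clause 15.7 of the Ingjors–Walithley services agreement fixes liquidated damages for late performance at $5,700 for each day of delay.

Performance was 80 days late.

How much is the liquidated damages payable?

$456,000

Per-day damages: 80 × $5,700 = $456,000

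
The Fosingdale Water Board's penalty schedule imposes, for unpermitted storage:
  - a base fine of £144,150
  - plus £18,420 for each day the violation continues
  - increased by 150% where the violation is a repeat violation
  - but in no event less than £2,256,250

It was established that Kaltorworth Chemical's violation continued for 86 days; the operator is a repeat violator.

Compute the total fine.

Per-day component: 86 × £18,420 = £1,584,120
Base plus per-day: £144,150 + £1,584,120 = £1,728,270
Enhancement: 150% of £1,728,270 = £2,592,405
Enhanced fine: £1,728,270 + £2,592,405 = £4,320,675
Minimum £2,256,250: £4,320,675 meets the minimum, no increase.

£4,320,675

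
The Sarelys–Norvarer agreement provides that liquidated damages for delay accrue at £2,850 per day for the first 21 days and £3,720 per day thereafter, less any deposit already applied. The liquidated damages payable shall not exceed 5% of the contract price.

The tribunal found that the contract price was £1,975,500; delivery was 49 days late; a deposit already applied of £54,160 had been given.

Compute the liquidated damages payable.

£98,775

First 21 days: 21 × £2,850 = £59,850
Remaining days: (49 − 21) × £3,720 = £104,160
Accrued per-day damages: £59,850 + £104,160 = £164,010
Less deposit already applied: £164,010 − £54,160 = £109,850
Cap: 5% of £1,975,500 = £98,775
Cap at £98,775: £109,850 exceeds the cap → £98,775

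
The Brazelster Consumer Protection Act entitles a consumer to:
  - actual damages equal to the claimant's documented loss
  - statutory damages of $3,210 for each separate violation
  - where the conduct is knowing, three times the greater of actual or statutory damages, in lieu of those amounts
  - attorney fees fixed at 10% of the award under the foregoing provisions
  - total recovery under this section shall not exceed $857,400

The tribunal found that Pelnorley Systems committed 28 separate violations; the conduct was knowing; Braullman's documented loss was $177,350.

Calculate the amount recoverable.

$585,255

Statutory damages: 28 × $3,210 = $89,880
Greater of actual damages ($177,350) or statutory damages ($89,880): $177,350
Trebled: 3 × $177,350 = $532,050
Attorney fees: 10% of $532,050 = $53,205
Total before cap: $532,050 + $53,205 = $585,255
Cap at $857,400: $585,255 is within the cap, no reduction.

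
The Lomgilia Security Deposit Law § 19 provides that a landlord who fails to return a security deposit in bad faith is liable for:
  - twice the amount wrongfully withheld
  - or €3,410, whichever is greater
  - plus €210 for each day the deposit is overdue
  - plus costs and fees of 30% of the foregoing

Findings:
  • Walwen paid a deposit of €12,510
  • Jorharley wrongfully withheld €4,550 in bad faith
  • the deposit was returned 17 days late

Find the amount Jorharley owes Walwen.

Doubled: 2 × €4,550 = €9,100
Minimum €3,410: €9,100 meets the minimum, no increase.
Late-return penalty: 17 × €210 = €3,570
Damages plus late penalty: €9,100 + €3,570 = €12,670
Costs and fees: 30% of €12,670 = €3,801
Total recovery: €12,670 + €3,801 = €16,471

Recovery: €16,471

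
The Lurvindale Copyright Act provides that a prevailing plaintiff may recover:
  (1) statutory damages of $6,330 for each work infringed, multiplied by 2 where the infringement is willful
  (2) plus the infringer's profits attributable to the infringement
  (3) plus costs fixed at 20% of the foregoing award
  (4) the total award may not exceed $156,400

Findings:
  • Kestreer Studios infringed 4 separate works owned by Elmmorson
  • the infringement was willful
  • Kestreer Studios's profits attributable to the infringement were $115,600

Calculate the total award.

Award: $156,400

Statutory damages: 4 × $6,330 = $25,320
Doubled: 2 × $25,320 = $50,640
Combined award: $50,640 + $115,600 = $166,240
Costs: 20% of $166,240 = $33,248
Award plus costs: $166,240 + $33,248 = $199,488
Cap at $156,400: $199,488 exceeds the cap → $156,400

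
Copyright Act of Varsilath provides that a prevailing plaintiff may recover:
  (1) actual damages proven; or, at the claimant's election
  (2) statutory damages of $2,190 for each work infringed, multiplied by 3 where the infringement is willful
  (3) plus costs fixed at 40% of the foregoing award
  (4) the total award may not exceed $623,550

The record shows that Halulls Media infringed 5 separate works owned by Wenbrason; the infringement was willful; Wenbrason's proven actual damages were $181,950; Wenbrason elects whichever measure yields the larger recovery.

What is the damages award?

$254,730

Statutory damages: 5 × $2,190 = $10,950
Trebled: 3 × $10,950 = $32,850
Greater of actual damages ($181,950) or enhanced statutory damages ($32,850): $181,950
Costs: 40% of $181,950 = $72,780
Award plus costs: $181,950 + $72,780 = $254,730
Cap at $623,550: $254,730 is within the cap, no reduction.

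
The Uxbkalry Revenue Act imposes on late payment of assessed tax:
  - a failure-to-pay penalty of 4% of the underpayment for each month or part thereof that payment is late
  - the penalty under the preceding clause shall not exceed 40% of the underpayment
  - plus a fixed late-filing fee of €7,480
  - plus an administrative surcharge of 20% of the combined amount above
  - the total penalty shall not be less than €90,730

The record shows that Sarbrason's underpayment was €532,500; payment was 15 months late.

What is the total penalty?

€264,576

Accrued rate: 4% × 15 = 60%, capped at 40% → 40%
Failure-to-pay penalty: 40% of €532,500 = €213,000
Penalty before surcharge: €213,000 + €7,480 = €220,480
Administrative surcharge: 20% of €220,480 = €44,096
Total penalty: €220,480 + €44,096 = €264,576
Minimum €90,730: €264,576 meets the minimum, no increase.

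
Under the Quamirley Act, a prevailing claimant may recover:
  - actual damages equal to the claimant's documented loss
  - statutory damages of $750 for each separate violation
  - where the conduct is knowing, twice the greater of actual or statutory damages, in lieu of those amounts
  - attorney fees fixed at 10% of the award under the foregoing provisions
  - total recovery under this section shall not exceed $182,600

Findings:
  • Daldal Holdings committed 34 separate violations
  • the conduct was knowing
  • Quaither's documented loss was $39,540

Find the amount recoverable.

$86,988

Statutory damages: 34 × $750 = $25,500
Greater of actual damages ($39,540) or statutory damages ($25,500): $39,540
Doubled: 2 × $39,540 = $79,080
Attorney fees: 10% of $79,080 = $7,908
Total before cap: $79,080 + $7,908 = $86,988
Cap at $182,600: $86,988 is within the cap, no reduction.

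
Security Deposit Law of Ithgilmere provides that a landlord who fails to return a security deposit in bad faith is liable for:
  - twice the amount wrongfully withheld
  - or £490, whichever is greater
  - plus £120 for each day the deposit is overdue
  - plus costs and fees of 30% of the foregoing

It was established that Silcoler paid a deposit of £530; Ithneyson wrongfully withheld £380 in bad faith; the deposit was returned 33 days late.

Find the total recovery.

Doubled: 2 × £380 = £760
Minimum £490: £760 meets the minimum, no increase.
Late-return penalty: 33 × £120 = £3,960
Damages plus late penalty: £760 + £3,960 = £4,720
Costs and fees: 30% of £4,720 = £1,416
Total recovery: £4,720 + £1,416 = £6,136

£6,136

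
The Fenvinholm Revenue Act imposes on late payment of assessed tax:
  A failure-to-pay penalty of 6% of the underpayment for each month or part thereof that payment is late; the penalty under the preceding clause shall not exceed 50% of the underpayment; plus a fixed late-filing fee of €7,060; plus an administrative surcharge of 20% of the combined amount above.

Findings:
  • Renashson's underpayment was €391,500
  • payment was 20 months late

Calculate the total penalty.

€243,372

Accrued rate: 6% × 20 = 120%, capped at 50% → 50%
Failure-to-pay penalty: 50% of €391,500 = €195,750
Penalty before surcharge: €195,750 + €7,060 = €202,810
Administrative surcharge: 20% of €202,810 = €40,562
Total penalty: €202,810 + €40,562 = €243,372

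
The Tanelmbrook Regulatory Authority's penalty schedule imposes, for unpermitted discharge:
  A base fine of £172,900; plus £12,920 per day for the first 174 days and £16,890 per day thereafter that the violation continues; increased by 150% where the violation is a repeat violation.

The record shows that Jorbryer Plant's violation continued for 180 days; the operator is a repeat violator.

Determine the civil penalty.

First 174 days: 174 × £12,920 = £2,248,080
Remaining days: (180 − 174) × £16,890 = £101,340
Per-day component: £2,248,080 + £101,340 = £2,349,420
Base plus per-day: £172,900 + £2,349,420 = £2,522,320
Enhancement: 150% of £2,522,320 = £3,783,480
Enhanced fine: £2,522,320 + £3,783,480 = £6,305,800

£6,305,800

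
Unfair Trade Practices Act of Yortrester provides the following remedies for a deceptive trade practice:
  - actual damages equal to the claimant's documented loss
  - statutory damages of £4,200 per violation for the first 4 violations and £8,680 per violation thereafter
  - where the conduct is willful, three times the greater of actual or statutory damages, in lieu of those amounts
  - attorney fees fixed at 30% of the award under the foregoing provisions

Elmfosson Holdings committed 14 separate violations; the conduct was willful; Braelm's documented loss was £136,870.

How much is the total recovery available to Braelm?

First 4 violations: 4 × £4,200 = £16,800
Remaining violations: (14 − 4) × £8,680 = £86,800
Statutory damages: £16,800 + £86,800 = £103,600
Greater of actual damages (£136,870) or statutory damages (£103,600): £136,870
Trebled: 3 × £136,870 = £410,610
Attorney fees: 30% of £410,610 = £123,183
Total recovery: £410,610 + £123,183 = £533,793

£533,793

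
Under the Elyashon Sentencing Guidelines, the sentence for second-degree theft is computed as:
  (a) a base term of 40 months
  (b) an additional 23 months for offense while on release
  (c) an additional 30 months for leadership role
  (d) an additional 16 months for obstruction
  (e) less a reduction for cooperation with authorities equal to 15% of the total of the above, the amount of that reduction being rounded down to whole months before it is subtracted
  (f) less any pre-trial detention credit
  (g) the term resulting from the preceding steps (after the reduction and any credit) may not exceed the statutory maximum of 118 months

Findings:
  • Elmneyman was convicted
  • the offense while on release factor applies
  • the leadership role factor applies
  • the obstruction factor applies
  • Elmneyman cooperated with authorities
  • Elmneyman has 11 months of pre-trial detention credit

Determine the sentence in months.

Sentence: 82 months

Offense while on release enhancement: +23 months
Leadership role enhancement: +30 months
Obstruction enhancement: +16 months
Adjusted term: 40 months + 23 months + 30 months + 16 months = 109 months
Cooperation with authorities reduction: 15% of 109 months = 16 months (rounded down)
After reduction: 109 − 16 = 93 months
Less pre-trial detention credit: 93 months − 11 months = 82 months
Cap at 118 months: 82 months is within the cap, no reduction.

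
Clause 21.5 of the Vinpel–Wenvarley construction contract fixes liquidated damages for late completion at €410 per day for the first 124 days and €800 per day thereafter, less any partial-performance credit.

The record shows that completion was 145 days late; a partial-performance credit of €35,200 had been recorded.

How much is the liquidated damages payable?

First 124 days: 124 × €410 = €50,840
Remaining days: (145 − 124) × €800 = €16,800
Accrued per-day damages: €50,840 + €16,800 = €67,640
Less partial-performance credit: €67,640 − €35,200 = €32,440

€32,440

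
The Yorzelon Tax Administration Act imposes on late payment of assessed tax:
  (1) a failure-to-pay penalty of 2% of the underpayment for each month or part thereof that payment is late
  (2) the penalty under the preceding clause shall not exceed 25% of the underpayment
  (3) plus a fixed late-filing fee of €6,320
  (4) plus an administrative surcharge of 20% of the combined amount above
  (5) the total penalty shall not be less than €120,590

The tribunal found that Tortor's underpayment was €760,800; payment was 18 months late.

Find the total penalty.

Accrued rate: 2% × 18 = 36%, capped at 25% → 25%
Failure-to-pay penalty: 25% of €760,800 = €190,200
Penalty before surcharge: €190,200 + €6,320 = €196,520
Administrative surcharge: 20% of €196,520 = €39,304
Total penalty: €196,520 + €39,304 = €235,824
Minimum €120,590: €235,824 meets the minimum, no increase.

€235,824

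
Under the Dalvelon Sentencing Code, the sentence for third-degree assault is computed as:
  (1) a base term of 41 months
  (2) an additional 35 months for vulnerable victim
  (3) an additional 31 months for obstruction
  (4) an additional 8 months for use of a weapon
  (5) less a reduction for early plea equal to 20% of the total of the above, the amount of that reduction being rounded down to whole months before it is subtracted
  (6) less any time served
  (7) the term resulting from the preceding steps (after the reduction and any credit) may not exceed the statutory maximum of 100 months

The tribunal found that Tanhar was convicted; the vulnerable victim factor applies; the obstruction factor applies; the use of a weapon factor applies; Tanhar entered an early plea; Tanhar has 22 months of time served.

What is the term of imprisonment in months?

70 months

Vulnerable victim enhancement: +35 months
Obstruction enhancement: +31 months
Use of a weapon enhancement: +8 months
Adjusted term: 41 months + 35 months + 31 months + 8 months = 115 months
Early plea reduction: 20% of 115 months = 23 months (rounded down)
After reduction: 115 − 23 = 92 months
Less time served: 92 months − 22 months = 70 months
Cap at 100 months: 70 months is within the cap, no reduction.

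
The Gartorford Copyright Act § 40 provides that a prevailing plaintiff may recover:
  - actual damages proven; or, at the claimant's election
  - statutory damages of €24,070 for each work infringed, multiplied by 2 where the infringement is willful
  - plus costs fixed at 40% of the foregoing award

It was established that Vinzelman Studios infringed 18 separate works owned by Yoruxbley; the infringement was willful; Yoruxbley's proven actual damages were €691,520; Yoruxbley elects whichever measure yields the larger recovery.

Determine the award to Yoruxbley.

Statutory damages: 18 × €24,070 = €433,260
Doubled: 2 × €433,260 = €866,520
Greater of actual damages (€691,520) or enhanced statutory damages (€866,520): €866,520
Costs: 40% of €866,520 = €346,608
Award plus costs: €866,520 + €346,608 = €1,213,128

Award: €1,213,128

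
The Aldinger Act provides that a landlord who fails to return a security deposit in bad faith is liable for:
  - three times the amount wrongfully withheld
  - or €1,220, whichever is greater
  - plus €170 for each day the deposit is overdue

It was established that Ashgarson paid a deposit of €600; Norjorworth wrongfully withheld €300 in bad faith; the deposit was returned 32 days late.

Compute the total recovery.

Recovery: €6,660

Trebled: 3 × €300 = €900
Minimum €1,220: €900 is below the minimum → €1,220
Late-return penalty: 32 × €170 = €5,440
Damages plus late penalty: €1,220 + €5,440 = €6,660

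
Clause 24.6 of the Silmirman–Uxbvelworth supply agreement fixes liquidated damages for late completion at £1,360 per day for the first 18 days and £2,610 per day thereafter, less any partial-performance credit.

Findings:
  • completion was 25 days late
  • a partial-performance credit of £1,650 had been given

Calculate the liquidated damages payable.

£41,100

First 18 days: 18 × £1,360 = £24,480
Remaining days: (25 − 18) × £2,610 = £18,270
Accrued per-day damages: £24,480 + £18,270 = £42,750
Less partial-performance credit: £42,750 − £1,650 = £41,100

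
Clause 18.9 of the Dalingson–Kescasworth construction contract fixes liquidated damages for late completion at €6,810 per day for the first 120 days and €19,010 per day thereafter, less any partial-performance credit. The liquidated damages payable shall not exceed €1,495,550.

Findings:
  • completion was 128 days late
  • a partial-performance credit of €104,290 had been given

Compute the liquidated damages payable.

€864,990

First 120 days: 120 × €6,810 = €817,200
Remaining days: (128 − 120) × €19,010 = €152,080
Accrued per-day damages: €817,200 + €152,080 = €969,280
Less partial-performance credit: €969,280 − €104,290 = €864,990
Cap at €1,495,550: €864,990 is within the cap, no reduction.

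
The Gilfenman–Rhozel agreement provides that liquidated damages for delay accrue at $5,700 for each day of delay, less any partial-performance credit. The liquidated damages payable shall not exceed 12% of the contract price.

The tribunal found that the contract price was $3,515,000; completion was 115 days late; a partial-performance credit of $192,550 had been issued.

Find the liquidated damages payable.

Per-day damages: 115 × $5,700 = $655,500
Less partial-performance credit: $655,500 − $192,550 = $462,950
Cap: 12% of $3,515,000 = $421,800
Cap at $421,800: $462,950 exceeds the cap → $421,800

$421,800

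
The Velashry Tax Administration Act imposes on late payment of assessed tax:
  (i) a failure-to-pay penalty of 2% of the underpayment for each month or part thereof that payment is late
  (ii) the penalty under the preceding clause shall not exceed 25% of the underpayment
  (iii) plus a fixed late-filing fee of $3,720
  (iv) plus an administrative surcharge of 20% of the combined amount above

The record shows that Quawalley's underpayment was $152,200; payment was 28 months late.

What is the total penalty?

Accrued rate: 2% × 28 = 56%, capped at 25% → 25%
Failure-to-pay penalty: 25% of $152,200 = $38,050
Penalty before surcharge: $38,050 + $3,720 = $41,770
Administrative surcharge: 20% of $41,770 = $8,354
Total penalty: $41,770 + $8,354 = $50,124

$50,124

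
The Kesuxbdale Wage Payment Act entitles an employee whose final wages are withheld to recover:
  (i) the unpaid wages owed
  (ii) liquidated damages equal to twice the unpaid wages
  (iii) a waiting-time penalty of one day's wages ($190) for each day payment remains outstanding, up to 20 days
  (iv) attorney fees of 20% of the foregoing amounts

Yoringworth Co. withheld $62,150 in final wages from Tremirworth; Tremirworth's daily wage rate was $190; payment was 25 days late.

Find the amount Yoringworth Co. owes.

$228,300

Doubled: 2 × $62,150 = $124,300
Penalty days: min(25, 20) = 20
Waiting-time penalty: 20 × $190 = $3,800
Subtotal: $62,150 + $124,300 + $3,800 = $190,250
Attorney fees: 20% of $190,250 = $38,050
Total award: $190,250 + $38,050 = $228,300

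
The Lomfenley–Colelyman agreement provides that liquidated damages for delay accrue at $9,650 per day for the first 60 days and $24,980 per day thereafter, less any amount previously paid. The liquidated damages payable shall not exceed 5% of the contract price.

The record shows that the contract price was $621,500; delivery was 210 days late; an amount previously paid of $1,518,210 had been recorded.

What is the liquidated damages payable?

First 60 days: 60 × $9,650 = $579,000
Remaining days: (210 − 60) × $24,980 = $3,747,000
Accrued per-day damages: $579,000 + $3,747,000 = $4,326,000
Less amount previously paid: $4,326,000 − $1,518,210 = $2,807,790
Cap: 5% of $621,500 = $31,075
Cap at $31,075: $2,807,790 exceeds the cap → $31,075

$31,075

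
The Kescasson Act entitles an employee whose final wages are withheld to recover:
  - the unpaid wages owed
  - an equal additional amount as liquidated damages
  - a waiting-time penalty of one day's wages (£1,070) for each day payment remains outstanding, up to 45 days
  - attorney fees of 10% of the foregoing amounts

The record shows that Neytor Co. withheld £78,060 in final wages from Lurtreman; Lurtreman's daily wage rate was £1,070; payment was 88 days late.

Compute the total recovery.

Liquidated damages (equal amount): £78,060
Penalty days: min(88, 45) = 45
Waiting-time penalty: 45 × £1,070 = £48,150
Subtotal: £78,060 + £78,060 + £48,150 = £204,270
Attorney fees: 10% of £204,270 = £20,427
Total award: £204,270 + £20,427 = £224,697

£224,697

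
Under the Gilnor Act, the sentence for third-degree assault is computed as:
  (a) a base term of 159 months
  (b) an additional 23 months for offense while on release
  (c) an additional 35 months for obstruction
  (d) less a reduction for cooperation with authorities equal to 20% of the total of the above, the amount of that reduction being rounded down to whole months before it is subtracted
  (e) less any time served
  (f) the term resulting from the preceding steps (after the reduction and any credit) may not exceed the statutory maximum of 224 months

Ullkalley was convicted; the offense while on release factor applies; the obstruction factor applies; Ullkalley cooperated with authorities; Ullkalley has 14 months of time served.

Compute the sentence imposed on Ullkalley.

Offense while on release enhancement: +23 months
Obstruction enhancement: +35 months
Adjusted term: 159 months + 23 months + 35 months = 217 months
Cooperation with authorities reduction: 20% of 217 months = 43 months (rounded down)
After reduction: 217 − 43 = 174 months
Less time served: 174 months − 14 months = 160 months
Cap at 224 months: 160 months is within the cap, no reduction.

Sentence: 160 months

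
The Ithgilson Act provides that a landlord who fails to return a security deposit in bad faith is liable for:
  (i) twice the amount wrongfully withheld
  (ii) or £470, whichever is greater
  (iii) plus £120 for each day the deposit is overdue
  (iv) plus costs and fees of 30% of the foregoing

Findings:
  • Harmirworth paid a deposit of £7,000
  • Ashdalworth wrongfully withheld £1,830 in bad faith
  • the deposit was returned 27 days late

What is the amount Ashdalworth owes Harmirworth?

Doubled: 2 × £1,830 = £3,660
Minimum £470: £3,660 meets the minimum, no increase.
Late-return penalty: 27 × £120 = £3,240
Damages plus late penalty: £3,660 + £3,240 = £6,900
Costs and fees: 30% of £6,900 = £2,070
Total recovery: £6,900 + £2,070 = £8,970

£8,970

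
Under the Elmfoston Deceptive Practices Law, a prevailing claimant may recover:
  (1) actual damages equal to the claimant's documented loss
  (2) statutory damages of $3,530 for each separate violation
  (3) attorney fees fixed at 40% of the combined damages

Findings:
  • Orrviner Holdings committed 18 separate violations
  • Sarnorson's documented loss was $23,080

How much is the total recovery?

Statutory damages: 18 × $3,530 = $63,540
Combined damages: $23,080 + $63,540 = $86,620
Attorney fees: 40% of $86,620 = $34,648
Total recovery: $86,620 + $34,648 = $121,268

$121,268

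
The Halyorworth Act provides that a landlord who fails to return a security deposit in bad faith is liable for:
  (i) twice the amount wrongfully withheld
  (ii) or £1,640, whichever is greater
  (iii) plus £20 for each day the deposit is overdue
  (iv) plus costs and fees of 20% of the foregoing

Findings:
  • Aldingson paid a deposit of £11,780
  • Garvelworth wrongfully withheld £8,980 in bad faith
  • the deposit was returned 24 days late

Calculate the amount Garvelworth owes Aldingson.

Doubled: 2 × £8,980 = £17,960
Minimum £1,640: £17,960 meets the minimum, no increase.
Late-return penalty: 24 × £20 = £480
Damages plus late penalty: £17,960 + £480 = £18,440
Costs and fees: 20% of £18,440 = £3,688
Total recovery: £18,440 + £3,688 = £22,128

Recovery: £22,128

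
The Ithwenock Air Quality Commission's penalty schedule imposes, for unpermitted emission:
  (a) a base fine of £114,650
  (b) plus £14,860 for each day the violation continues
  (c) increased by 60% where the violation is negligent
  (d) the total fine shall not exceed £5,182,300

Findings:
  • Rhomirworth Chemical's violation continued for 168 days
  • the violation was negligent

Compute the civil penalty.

£4,177,808

Per-day component: 168 × £14,860 = £2,496,480
Base plus per-day: £114,650 + £2,496,480 = £2,611,130
Enhancement: 60% of £2,611,130 = £1,566,678
Enhanced fine: £2,611,130 + £1,566,678 = £4,177,808
Cap at £5,182,300: £4,177,808 is within the cap, no reduction.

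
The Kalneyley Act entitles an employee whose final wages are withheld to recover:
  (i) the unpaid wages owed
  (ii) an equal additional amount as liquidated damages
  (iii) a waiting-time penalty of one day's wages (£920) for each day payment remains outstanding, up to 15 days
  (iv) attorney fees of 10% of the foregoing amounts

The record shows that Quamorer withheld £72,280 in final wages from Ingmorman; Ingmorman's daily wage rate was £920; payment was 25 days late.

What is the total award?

Liquidated damages (equal amount): £72,280
Penalty days: min(25, 15) = 15
Waiting-time penalty: 15 × £920 = £13,800
Subtotal: £72,280 + £72,280 + £13,800 = £158,360
Attorney fees: 10% of £158,360 = £15,836
Total award: £158,360 + £15,836 = £174,196

£174,196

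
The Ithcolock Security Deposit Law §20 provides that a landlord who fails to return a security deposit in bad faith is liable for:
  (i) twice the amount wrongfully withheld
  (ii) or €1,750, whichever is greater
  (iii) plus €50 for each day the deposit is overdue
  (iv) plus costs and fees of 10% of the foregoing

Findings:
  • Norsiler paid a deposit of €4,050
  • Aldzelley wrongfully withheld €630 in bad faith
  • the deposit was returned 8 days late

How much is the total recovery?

Doubled: 2 × €630 = €1,260
Minimum €1,750: €1,260 is below the minimum → €1,750
Late-return penalty: 8 × €50 = €400
Damages plus late penalty: €1,750 + €400 = €2,150
Costs and fees: 10% of €2,150 = €215
Total recovery: €2,150 + €215 = €2,365

Recovery: €2,365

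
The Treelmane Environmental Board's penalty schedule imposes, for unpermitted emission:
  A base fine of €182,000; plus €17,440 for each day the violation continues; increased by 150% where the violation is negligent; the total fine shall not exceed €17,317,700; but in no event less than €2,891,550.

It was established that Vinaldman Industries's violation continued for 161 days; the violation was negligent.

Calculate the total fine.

Per-day component: 161 × €17,440 = €2,807,840
Base plus per-day: €182,000 + €2,807,840 = €2,989,840
Enhancement: 150% of €2,989,840 = €4,484,760
Enhanced fine: €2,989,840 + €4,484,760 = €7,474,600
Cap at €17,317,700: €7,474,600 is within the cap, no reduction.
Minimum €2,891,550: €7,474,600 meets the minimum, no increase.

€7,474,600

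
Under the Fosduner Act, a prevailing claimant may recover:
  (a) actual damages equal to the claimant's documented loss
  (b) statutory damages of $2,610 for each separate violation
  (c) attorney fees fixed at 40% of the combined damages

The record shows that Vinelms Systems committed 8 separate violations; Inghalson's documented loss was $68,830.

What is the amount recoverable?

$125,594

Statutory damages: 8 × $2,610 = $20,880
Combined damages: $68,830 + $20,880 = $89,710
Attorney fees: 40% of $89,710 = $35,884
Total recovery: $89,710 + $35,884 = $125,594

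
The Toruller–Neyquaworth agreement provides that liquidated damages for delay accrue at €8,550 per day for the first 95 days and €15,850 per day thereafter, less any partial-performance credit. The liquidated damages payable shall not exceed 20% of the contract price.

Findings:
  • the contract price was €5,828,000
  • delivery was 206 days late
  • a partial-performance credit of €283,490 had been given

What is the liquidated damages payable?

First 95 days: 95 × €8,550 = €812,250
Remaining days: (206 − 95) × €15,850 = €1,759,350
Accrued per-day damages: €812,250 + €1,759,350 = €2,571,600
Less partial-performance credit: €2,571,600 − €283,490 = €2,288,110
Cap: 20% of €5,828,000 = €1,165,600
Cap at €1,165,600: €2,288,110 exceeds the cap → €1,165,600

€1,165,600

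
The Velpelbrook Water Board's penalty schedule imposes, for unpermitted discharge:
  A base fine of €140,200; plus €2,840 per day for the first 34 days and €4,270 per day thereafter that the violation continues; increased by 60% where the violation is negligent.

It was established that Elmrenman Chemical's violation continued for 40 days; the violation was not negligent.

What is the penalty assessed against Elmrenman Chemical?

First 34 days: 34 × €2,840 = €96,560
Remaining days: (40 − 34) × €4,270 = €25,620
Per-day component: €96,560 + €25,620 = €122,180
Base plus per-day: €140,200 + €122,180 = €262,380
The violation was not negligent: no 60% increase.

€262,380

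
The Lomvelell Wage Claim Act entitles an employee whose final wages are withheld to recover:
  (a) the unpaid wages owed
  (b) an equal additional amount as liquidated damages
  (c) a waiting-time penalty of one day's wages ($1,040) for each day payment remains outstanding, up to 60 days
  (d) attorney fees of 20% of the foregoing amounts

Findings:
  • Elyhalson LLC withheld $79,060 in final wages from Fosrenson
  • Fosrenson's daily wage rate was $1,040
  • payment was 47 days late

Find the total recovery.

Liquidated damages (equal amount): $79,060
Penalty days: min(47, 60) = 47
Waiting-time penalty: 47 × $1,040 = $48,880
Subtotal: $79,060 + $79,060 + $48,880 = $207,000
Attorney fees: 20% of $207,000 = $41,400
Total award: $207,000 + $41,400 = $248,400

Total award: $248,400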